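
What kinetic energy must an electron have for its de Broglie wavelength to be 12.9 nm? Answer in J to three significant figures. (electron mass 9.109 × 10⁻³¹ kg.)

p = h/λ = 6.626 × 10⁻³⁴ / 1.290 × 10⁻⁸ = 5.136 × 10⁻²⁶ kg·m/s.
KE = p²/(2m) = (5.136 × 10⁻²⁶)² / (2 × 9.109 × 10⁻³¹) = 1.448 × 10⁻²¹ J = 1.45 × 10⁻²¹ J.

KE = 1.45 × 10⁻²¹ J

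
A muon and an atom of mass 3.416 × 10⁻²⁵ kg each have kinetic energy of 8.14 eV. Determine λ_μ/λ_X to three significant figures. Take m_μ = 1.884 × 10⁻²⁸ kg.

λ_μ/λ_X = 42.6

At fixed KE, p = √(2mKE) so λ = h/p ∝ 1/√m.
λ_μ/λ_X = √(m_X/m_μ) = √(3.416 × 10⁻²⁵/1.884 × 10⁻²⁸) = √(1813) = 42.6.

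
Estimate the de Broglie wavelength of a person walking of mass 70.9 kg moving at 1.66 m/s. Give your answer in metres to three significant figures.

p = mv = 70.9 × 1.66 = 1.177 × 10² kg·m/s.
λ = h/p = 6.626 × 10⁻³⁴ / 1.177 × 10² = 5.63 × 10⁻³⁶ m.

λ = 5.63 × 10⁻³⁶ m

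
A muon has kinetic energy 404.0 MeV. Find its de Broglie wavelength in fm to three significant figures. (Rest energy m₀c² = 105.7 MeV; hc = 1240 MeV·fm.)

Total energy E = KE + m₀c² = 404.0 + 105.7 = 509.7 MeV.
(pc)² = E² − (m₀c²)² = (509.7)² − (105.7)² = 2.486 × 10⁵ MeV², so pc = 498.6 MeV.
λ = hc/(pc) = 1240 MeV·fm / 498.6 MeV = 2.49 fm.

λ = 2.49 fm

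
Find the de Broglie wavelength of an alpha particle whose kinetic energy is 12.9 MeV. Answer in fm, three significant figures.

KE = 12.9 MeV = 2.067 × 10⁻¹² J.
p = √(2mKE) = √(2 × 6.645 × 10⁻²⁷ × 2.067 × 10⁻¹²) = 1.657 × 10⁻¹⁹ kg·m/s.
λ = h/p = 6.626 × 10⁻³⁴ / 1.657 × 10⁻¹⁹ = 4.00 × 10⁻¹⁵ m = 4.00 fm.

λ = 4.00 fm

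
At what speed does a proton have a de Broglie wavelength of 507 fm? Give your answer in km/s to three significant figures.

p = h/λ = 6.626 × 10⁻³⁴ / 5.070 × 10⁻¹³ = 1.307 × 10⁻²¹ kg·m/s.
v = p/m = 1.307 × 10⁻²¹ / 1.673 × 10⁻²⁷ = 7.81 × 10⁵ m/s = 781 km/s.

v = 781 km/s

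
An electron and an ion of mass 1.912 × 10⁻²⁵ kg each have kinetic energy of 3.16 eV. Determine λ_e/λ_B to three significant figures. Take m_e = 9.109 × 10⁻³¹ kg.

λ_e/λ_B = 458

At fixed KE, p = √(2mKE) so λ = h/p ∝ 1/√m.
λ_e/λ_B = √(m_B/m_e) = √(1.912 × 10⁻²⁵/9.109 × 10⁻³¹) = √(2.099 × 10⁵) = 458.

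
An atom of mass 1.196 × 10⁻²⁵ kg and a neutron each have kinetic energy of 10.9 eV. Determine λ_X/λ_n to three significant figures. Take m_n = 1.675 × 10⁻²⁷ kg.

λ_X/λ_n = 0.118

At fixed KE, p = √(2mKE) so λ = h/p ∝ 1/√m.
λ_X/λ_n = √(m_n/m_X) = √(1.675 × 10⁻²⁷/1.196 × 10⁻²⁵) = √(0.01401) = 0.118.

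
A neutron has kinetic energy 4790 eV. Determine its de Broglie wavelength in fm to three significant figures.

KE = 4790 eV = 7.674 × 10⁻¹⁶ J.
p = √(2mKE) = √(2 × 1.675 × 10⁻²⁷ × 7.674 × 10⁻¹⁶) = 1.603 × 10⁻²¹ kg·m/s.
λ = h/p = 6.626 × 10⁻³⁴ / 1.603 × 10⁻²¹ = 4.13 × 10⁻¹³ m = 413 fm.

λ = 413 fm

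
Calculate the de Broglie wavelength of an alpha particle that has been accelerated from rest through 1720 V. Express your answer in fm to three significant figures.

λ = 245 fm

KE = 2eV = 2 × 1.602 × 10⁻¹⁹ × 1720 = 5.511 × 10⁻¹⁶ J.
p = √(2mKE) = √(2 × 6.645 × 10⁻²⁷ × 5.511 × 10⁻¹⁶) = 2.706 × 10⁻²¹ kg·m/s.
λ = h/p = 6.626 × 10⁻³⁴ / 2.706 × 10⁻²¹ = 2.45 × 10⁻¹³ m = 245 fm.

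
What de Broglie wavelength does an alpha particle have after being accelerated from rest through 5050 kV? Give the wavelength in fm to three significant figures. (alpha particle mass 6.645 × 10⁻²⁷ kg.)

λ = 4.52 fm

KE = 2eV = 2 × 1.602 × 10⁻¹⁹ × 5.050 × 10⁶ = 1.618 × 10⁻¹² J.
p = √(2mKE) = √(2 × 6.645 × 10⁻²⁷ × 1.618 × 10⁻¹²) = 1.466 × 10⁻¹⁹ kg·m/s.
λ = h/p = 6.626 × 10⁻³⁴ / 1.466 × 10⁻¹⁹ = 4.52 × 10⁻¹⁵ m = 4.52 fm.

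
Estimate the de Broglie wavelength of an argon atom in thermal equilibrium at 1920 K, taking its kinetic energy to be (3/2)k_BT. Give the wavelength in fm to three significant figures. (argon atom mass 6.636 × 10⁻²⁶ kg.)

KE = (3/2)k_BT = 1.5 × 1.381 × 10⁻²³ × 1920 = 3.977 × 10⁻²⁰ J.
p = √(2mKE) = √(2 × 6.636 × 10⁻²⁶ × 3.977 × 10⁻²⁰) = 7.265 × 10⁻²³ kg·m/s.
λ = h/p = 9.12 × 10⁻¹² m = 9120 fm.

λ = 9120 fm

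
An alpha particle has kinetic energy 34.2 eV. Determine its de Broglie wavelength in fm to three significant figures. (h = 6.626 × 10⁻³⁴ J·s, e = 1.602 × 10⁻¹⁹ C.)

λ = 2460 fm

KE = 34.2 eV = 5.479 × 10⁻¹⁸ J.
p = √(2mKE) = √(2 × 6.645 × 10⁻²⁷ × 5.479 × 10⁻¹⁸) = 2.698 × 10⁻²² kg·m/s.
λ = h/p = 6.626 × 10⁻³⁴ / 2.698 × 10⁻²² = 2.46 × 10⁻¹² m = 2460 fm.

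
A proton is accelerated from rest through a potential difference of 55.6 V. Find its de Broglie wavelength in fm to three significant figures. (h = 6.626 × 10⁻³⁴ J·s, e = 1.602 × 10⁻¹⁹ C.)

λ = 3840 fm

KE = eV = 1.602 × 10⁻¹⁹ × 55.60 = 8.907 × 10⁻¹⁸ J.
p = √(2mKE) = √(2 × 1.673 × 10⁻²⁷ × 8.907 × 10⁻¹⁸) = 1.726 × 10⁻²² kg·m/s.
λ = h/p = 6.626 × 10⁻³⁴ / 1.726 × 10⁻²² = 3.84 × 10⁻¹² m = 3840 fm.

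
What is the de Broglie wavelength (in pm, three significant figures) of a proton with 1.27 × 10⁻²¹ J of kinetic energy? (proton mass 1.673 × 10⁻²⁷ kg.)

p = √(2mKE) = √(2 × 1.673 × 10⁻²⁷ × 1.270 × 10⁻²¹) = 2.061 × 10⁻²⁴ kg·m/s.
λ = h/p = 6.626 × 10⁻³⁴ / 2.061 × 10⁻²⁴ = 3.21 × 10⁻¹⁰ m = 321 pm.

λ = 321 pm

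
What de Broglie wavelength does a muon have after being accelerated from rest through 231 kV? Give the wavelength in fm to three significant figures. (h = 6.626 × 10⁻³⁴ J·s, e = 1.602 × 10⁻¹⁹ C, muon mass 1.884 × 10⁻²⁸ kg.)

λ = 177 fm

KE = eV = 1.602 × 10⁻¹⁹ × 2.310 × 10⁵ = 3.701 × 10⁻¹⁴ J.
p = √(2mKE) = √(2 × 1.884 × 10⁻²⁸ × 3.701 × 10⁻¹⁴) = 3.734 × 10⁻²¹ kg·m/s.
λ = h/p = 6.626 × 10⁻³⁴ / 3.734 × 10⁻²¹ = 1.77 × 10⁻¹³ m = 177 fm.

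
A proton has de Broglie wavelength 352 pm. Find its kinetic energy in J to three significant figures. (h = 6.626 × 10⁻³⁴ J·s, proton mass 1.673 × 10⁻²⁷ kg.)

p = h/λ = 6.626 × 10⁻³⁴ / 3.520 × 10⁻¹⁰ = 1.882 × 10⁻²⁴ kg·m/s.
KE = p²/(2m) = (1.882 × 10⁻²⁴)² / (2 × 1.673 × 10⁻²⁷) = 1.059 × 10⁻²¹ J = 1.06 × 10⁻²¹ J.

KE = 1.06 × 10⁻²¹ J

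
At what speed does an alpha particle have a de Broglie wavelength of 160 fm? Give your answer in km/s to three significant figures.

p = h/λ = 6.626 × 10⁻³⁴ / 1.600 × 10⁻¹³ = 4.141 × 10⁻²¹ kg·m/s.
v = p/m = 4.141 × 10⁻²¹ / 6.645 × 10⁻²⁷ = 6.23 × 10⁵ m/s = 623 km/s.

v = 623 km/s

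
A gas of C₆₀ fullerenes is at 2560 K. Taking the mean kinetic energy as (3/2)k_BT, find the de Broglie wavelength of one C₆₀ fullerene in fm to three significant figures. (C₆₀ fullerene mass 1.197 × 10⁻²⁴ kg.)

λ = 1860 fm

KE = (3/2)k_BT = 1.5 × 1.381 × 10⁻²³ × 2560 = 5.303 × 10⁻²⁰ J.
p = √(2mKE) = √(2 × 1.197 × 10⁻²⁴ × 5.303 × 10⁻²⁰) = 3.563 × 10⁻²² kg·m/s.
λ = h/p = 1.86 × 10⁻¹² m = 1860 fm.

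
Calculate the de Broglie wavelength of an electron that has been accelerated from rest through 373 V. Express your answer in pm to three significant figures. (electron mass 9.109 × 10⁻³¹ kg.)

KE = eV = 1.602 × 10⁻¹⁹ × 373.0 = 5.975 × 10⁻¹⁷ J.
p = √(2mKE) = √(2 × 9.109 × 10⁻³¹ × 5.975 × 10⁻¹⁷) = 1.043 × 10⁻²³ kg·m/s.
λ = h/p = 6.626 × 10⁻³⁴ / 1.043 × 10⁻²³ = 6.35 × 10⁻¹¹ m = 63.5 pm.

λ = 63.5 pm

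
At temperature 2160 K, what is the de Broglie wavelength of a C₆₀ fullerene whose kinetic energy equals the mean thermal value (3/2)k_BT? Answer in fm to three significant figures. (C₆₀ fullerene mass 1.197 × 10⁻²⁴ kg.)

KE = (3/2)k_BT = 1.5 × 1.381 × 10⁻²³ × 2160 = 4.474 × 10⁻²⁰ J.
p = √(2mKE) = √(2 × 1.197 × 10⁻²⁴ × 4.474 × 10⁻²⁰) = 3.273 × 10⁻²² kg·m/s.
λ = h/p = 2.02 × 10⁻¹² m = 2020 fm.

λ = 2020 fm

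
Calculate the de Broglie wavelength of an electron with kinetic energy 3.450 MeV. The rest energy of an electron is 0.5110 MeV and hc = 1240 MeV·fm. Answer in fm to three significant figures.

Total energy E = KE + m₀c² = 3.450 + 0.5110 = 3.9610 MeV.
(pc)² = E² − (m₀c²)² = (3.9610)² − (0.5110)² = 15.43 MeV², so pc = 3.928 MeV.
λ = hc/(pc) = 1240 MeV·fm / 3.928 MeV = 316 fm.

λ = 316 fm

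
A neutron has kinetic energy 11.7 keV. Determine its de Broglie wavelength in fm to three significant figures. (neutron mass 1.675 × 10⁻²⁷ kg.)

λ = 264 fm

KE = 11.7 keV = 1.874 × 10⁻¹⁵ J.
p = √(2mKE) = √(2 × 1.675 × 10⁻²⁷ × 1.874 × 10⁻¹⁵) = 2.506 × 10⁻²¹ kg·m/s.
λ = h/p = 6.626 × 10⁻³⁴ / 2.506 × 10⁻²¹ = 2.64 × 10⁻¹³ m = 264 fm.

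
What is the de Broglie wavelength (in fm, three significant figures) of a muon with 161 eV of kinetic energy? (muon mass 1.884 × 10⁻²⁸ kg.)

KE = 161 eV = 2.579 × 10⁻¹⁷ J.
p = √(2mKE) = √(2 × 1.884 × 10⁻²⁸ × 2.579 × 10⁻¹⁷) = 9.858 × 10⁻²³ kg·m/s.
λ = h/p = 6.626 × 10⁻³⁴ / 9.858 × 10⁻²³ = 6.72 × 10⁻¹² m = 6720 fm.

λ = 6720 fm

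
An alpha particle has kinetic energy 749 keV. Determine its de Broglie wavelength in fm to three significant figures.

λ = 16.6 fm

KE = 749 keV = 1.200 × 10⁻¹³ J.
p = √(2mKE) = √(2 × 6.645 × 10⁻²⁷ × 1.200 × 10⁻¹³) = 3.993 × 10⁻²⁰ kg·m/s.
λ = h/p = 6.626 × 10⁻³⁴ / 3.993 × 10⁻²⁰ = 1.66 × 10⁻¹⁴ m = 16.6 fm.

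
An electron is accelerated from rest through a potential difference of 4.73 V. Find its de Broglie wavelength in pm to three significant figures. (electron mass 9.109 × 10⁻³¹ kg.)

λ = 564 pm

KE = eV = 1.602 × 10⁻¹⁹ × 4.730 = 7.577 × 10⁻¹⁹ J.
p = √(2mKE) = √(2 × 9.109 × 10⁻³¹ × 7.577 × 10⁻¹⁹) = 1.175 × 10⁻²⁴ kg·m/s.
λ = h/p = 6.626 × 10⁻³⁴ / 1.175 × 10⁻²⁴ = 5.64 × 10⁻¹⁰ m = 564 pm.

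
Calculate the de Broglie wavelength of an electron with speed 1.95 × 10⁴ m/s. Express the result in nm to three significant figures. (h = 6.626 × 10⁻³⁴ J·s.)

p = mv = 9.109 × 10⁻³¹ × 1.95 × 10⁴ = 1.776 × 10⁻²⁶ kg·m/s.
λ = h/p = 6.626 × 10⁻³⁴ / 1.776 × 10⁻²⁶ = 3.73 × 10⁻⁸ m = 37.3 nm.

λ = 37.3 nm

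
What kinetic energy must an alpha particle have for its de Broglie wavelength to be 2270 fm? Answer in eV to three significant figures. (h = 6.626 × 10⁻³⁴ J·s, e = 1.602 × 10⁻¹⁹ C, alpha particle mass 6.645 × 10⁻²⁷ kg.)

p = h/λ = 6.626 × 10⁻³⁴ / 2.270 × 10⁻¹² = 2.919 × 10⁻²² kg·m/s.
KE = p²/(2m) = (2.919 × 10⁻²²)² / (2 × 6.645 × 10⁻²⁷) = 6.411 × 10⁻¹⁸ J = 40.0 eV.

KE = 40.0 eV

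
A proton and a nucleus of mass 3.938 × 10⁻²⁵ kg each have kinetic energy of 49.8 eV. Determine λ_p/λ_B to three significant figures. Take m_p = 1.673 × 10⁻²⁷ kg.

λ_p/λ_B = 15.3

At fixed KE, p = √(2mKE) so λ = h/p ∝ 1/√m.
λ_p/λ_B = √(m_B/m_p) = √(3.938 × 10⁻²⁵/1.673 × 10⁻²⁷) = √(235.4) = 15.3.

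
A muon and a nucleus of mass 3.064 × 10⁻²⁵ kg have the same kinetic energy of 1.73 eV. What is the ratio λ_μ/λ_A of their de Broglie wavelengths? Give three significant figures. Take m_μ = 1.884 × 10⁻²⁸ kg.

At fixed KE, p = √(2mKE) so λ = h/p ∝ 1/√m.
λ_μ/λ_A = √(m_A/m_μ) = √(3.064 × 10⁻²⁵/1.884 × 10⁻²⁸) = √(1626) = 40.3.

λ_μ/λ_A = 40.3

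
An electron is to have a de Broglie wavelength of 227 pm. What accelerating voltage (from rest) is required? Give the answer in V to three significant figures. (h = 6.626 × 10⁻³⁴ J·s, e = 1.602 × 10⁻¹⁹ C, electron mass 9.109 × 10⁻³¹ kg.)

V = 29.2 V

p = h/λ = 6.626 × 10⁻³⁴ / 2.270 × 10⁻¹⁰ = 2.919 × 10⁻²⁴ kg·m/s.
KE = p²/(2m) = 4.677 × 10⁻¹⁸ J.
V = KE/e = 4.677 × 10⁻¹⁸ / (1.602 × 10⁻¹⁹) = 29.2 V.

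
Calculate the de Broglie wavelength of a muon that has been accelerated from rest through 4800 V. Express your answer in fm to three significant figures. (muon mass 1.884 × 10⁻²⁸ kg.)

KE = eV = 1.602 × 10⁻¹⁹ × 4800 = 7.690 × 10⁻¹⁶ J.
p = √(2mKE) = √(2 × 1.884 × 10⁻²⁸ × 7.690 × 10⁻¹⁶) = 5.383 × 10⁻²² kg·m/s.
λ = h/p = 6.626 × 10⁻³⁴ / 5.383 × 10⁻²² = 1.23 × 10⁻¹² m = 1230 fm.

λ = 1230 fm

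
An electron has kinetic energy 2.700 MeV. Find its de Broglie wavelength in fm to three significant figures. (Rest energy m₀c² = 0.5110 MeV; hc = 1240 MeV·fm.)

λ = 391 fm

Total energy E = KE + m₀c² = 2.700 + 0.5110 = 3.2110 MeV.
(pc)² = E² − (m₀c²)² = (3.2110)² − (0.5110)² = 10.05 MeV², so pc = 3.170 MeV.
λ = hc/(pc) = 1240 MeV·fm / 3.170 MeV = 391 fm.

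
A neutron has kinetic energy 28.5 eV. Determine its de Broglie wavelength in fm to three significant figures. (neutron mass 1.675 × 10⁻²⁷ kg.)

KE = 28.5 eV = 4.566 × 10⁻¹⁸ J.
p = √(2mKE) = √(2 × 1.675 × 10⁻²⁷ × 4.566 × 10⁻¹⁸) = 1.237 × 10⁻²² kg·m/s.
λ = h/p = 6.626 × 10⁻³⁴ / 1.237 × 10⁻²² = 5.36 × 10⁻¹² m = 5360 fm.

λ = 5360 fm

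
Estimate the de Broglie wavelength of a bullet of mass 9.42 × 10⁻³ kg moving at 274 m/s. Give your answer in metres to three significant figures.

p = mv = 9.42 × 10⁻³ × 274 = 2.581 kg·m/s.
λ = h/p = 6.626 × 10⁻³⁴ / 2.581 = 2.57 × 10⁻³⁴ m.

λ = 2.57 × 10⁻³⁴ m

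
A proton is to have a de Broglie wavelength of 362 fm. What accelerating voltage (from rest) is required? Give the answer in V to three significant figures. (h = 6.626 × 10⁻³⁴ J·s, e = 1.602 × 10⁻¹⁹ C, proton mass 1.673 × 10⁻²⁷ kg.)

V = 6250 V

p = h/λ = 6.626 × 10⁻³⁴ / 3.620 × 10⁻¹³ = 1.830 × 10⁻²¹ kg·m/s.
KE = p²/(2m) = 1.001 × 10⁻¹⁵ J.
V = KE/e = 1.001 × 10⁻¹⁵ / (1.602 × 10⁻¹⁹) = 6250 V.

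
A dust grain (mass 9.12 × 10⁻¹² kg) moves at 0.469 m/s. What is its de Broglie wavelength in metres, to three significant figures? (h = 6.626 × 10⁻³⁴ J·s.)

p = mv = 9.12 × 10⁻¹² × 0.469 = 4.277 × 10⁻¹² kg·m/s.
λ = h/p = 6.626 × 10⁻³⁴ / 4.277 × 10⁻¹² = 1.55 × 10⁻²² m.

λ = 1.55 × 10⁻²² m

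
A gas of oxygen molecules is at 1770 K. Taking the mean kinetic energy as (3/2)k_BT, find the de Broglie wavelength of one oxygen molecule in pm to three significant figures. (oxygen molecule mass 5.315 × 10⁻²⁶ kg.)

KE = (3/2)k_BT = 1.5 × 1.381 × 10⁻²³ × 1770 = 3.667 × 10⁻²⁰ J.
p = √(2mKE) = √(2 × 5.315 × 10⁻²⁶ × 3.667 × 10⁻²⁰) = 6.243 × 10⁻²³ kg·m/s.
λ = h/p = 1.06 × 10⁻¹¹ m = 10.6 pm.

λ = 10.6 pm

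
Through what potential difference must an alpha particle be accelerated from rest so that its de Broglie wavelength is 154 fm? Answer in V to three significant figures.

p = h/λ = 6.626 × 10⁻³⁴ / 1.540 × 10⁻¹³ = 4.303 × 10⁻²¹ kg·m/s.
KE = p²/(2m) = 1.393 × 10⁻¹⁵ J.
V = KE/2e = 1.393 × 10⁻¹⁵ / (2 × 1.602 × 10⁻¹⁹) = 4350 V.

V = 4350 V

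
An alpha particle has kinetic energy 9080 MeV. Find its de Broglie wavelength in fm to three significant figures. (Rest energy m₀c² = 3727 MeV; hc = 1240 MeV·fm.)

Total energy E = KE + m₀c² = 9080 + 3727 = 12807 MeV.
(pc)² = E² − (m₀c²)² = (12807)² − (3727)² = 1.501 × 10⁸ MeV², so pc = 1.225 × 10⁴ MeV.
λ = hc/(pc) = 1240 MeV·fm / 1.225 × 10⁴ MeV = 0.101 fm.

λ = 0.101 fm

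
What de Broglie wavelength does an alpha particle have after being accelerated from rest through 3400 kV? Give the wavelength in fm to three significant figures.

KE = 2eV = 2 × 1.602 × 10⁻¹⁹ × 3.400 × 10⁶ = 1.089 × 10⁻¹² J.
p = √(2mKE) = √(2 × 6.645 × 10⁻²⁷ × 1.089 × 10⁻¹²) = 1.203 × 10⁻¹⁹ kg·m/s.
λ = h/p = 6.626 × 10⁻³⁴ / 1.203 × 10⁻¹⁹ = 5.51 × 10⁻¹⁵ m = 5.51 fm.

λ = 5.51 fm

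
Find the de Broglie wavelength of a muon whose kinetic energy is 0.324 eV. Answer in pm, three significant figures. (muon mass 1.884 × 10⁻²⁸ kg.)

λ = 150 pm

KE = 0.324 eV = 5.190 × 10⁻²⁰ J.
p = √(2mKE) = √(2 × 1.884 × 10⁻²⁸ × 5.190 × 10⁻²⁰) = 4.422 × 10⁻²⁴ kg·m/s.
λ = h/p = 6.626 × 10⁻³⁴ / 4.422 × 10⁻²⁴ = 1.50 × 10⁻¹⁰ m = 150 pm.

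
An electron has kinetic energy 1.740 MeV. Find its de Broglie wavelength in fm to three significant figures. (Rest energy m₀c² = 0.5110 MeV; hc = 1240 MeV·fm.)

λ = 566 fm

Total energy E = KE + m₀c² = 1.740 + 0.5110 = 2.2510 MeV.
(pc)² = E² − (m₀c²)² = (2.2510)² − (0.5110)² = 4.806 MeV², so pc = 2.192 MeV.
λ = hc/(pc) = 1240 MeV·fm / 2.192 MeV = 566 fm.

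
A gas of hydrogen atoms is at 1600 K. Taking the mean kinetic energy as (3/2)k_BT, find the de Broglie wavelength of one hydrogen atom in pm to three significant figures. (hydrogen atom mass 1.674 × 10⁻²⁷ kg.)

KE = (3/2)k_BT = 1.5 × 1.381 × 10⁻²³ × 1600 = 3.314 × 10⁻²⁰ J.
p = √(2mKE) = √(2 × 1.674 × 10⁻²⁷ × 3.314 × 10⁻²⁰) = 1.053 × 10⁻²³ kg·m/s.
λ = h/p = 6.29 × 10⁻¹¹ m = 62.9 pm.

λ = 62.9 pm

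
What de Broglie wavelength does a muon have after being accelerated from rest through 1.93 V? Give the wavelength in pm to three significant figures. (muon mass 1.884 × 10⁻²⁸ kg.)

KE = eV = 1.602 × 10⁻¹⁹ × 1.930 = 3.092 × 10⁻¹⁹ J.
p = √(2mKE) = √(2 × 1.884 × 10⁻²⁸ × 3.092 × 10⁻¹⁹) = 1.079 × 10⁻²³ kg·m/s.
λ = h/p = 6.626 × 10⁻³⁴ / 1.079 × 10⁻²³ = 6.14 × 10⁻¹¹ m = 61.4 pm.

λ = 61.4 pm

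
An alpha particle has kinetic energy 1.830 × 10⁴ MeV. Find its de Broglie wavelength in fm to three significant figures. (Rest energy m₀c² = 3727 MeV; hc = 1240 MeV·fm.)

Total energy E = KE + m₀c² = 1.830 × 10⁴ + 3727 = 22027 MeV.
(pc)² = E² − (m₀c²)² = (22027)² − (3727)² = 4.713 × 10⁸ MeV², so pc = 2.171 × 10⁴ MeV.
λ = hc/(pc) = 1240 MeV·fm / 2.171 × 10⁴ MeV = 0.0571 fm.

λ = 0.0571 fm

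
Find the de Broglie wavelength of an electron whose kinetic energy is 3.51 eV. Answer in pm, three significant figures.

KE = 3.51 eV = 5.623 × 10⁻¹⁹ J.
p = √(2mKE) = √(2 × 9.109 × 10⁻³¹ × 5.623 × 10⁻¹⁹) = 1.012 × 10⁻²⁴ kg·m/s.
λ = h/p = 6.626 × 10⁻³⁴ / 1.012 × 10⁻²⁴ = 6.55 × 10⁻¹⁰ m = 655 pm.

λ = 655 pm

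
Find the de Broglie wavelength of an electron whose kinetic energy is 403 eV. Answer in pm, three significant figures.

λ = 61.1 pm

KE = 403 eV = 6.456 × 10⁻¹⁷ J.
p = √(2mKE) = √(2 × 9.109 × 10⁻³¹ × 6.456 × 10⁻¹⁷) = 1.085 × 10⁻²³ kg·m/s.
λ = h/p = 6.626 × 10⁻³⁴ / 1.085 × 10⁻²³ = 6.11 × 10⁻¹¹ m = 61.1 pm.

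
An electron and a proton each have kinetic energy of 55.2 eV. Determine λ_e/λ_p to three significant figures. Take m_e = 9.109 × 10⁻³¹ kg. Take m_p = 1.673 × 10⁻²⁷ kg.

At fixed KE, p = √(2mKE) so λ = h/p ∝ 1/√m.
λ_e/λ_p = √(m_p/m_e) = √(1.673 × 10⁻²⁷/9.109 × 10⁻³¹) = √(1837) = 42.9.

λ_e/λ_p = 42.9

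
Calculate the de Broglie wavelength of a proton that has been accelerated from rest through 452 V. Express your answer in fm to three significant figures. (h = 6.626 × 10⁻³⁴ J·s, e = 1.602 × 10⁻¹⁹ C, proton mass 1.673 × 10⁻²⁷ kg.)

KE = eV = 1.602 × 10⁻¹⁹ × 452.0 = 7.241 × 10⁻¹⁷ J.
p = √(2mKE) = √(2 × 1.673 × 10⁻²⁷ × 7.241 × 10⁻¹⁷) = 4.922 × 10⁻²² kg·m/s.
λ = h/p = 6.626 × 10⁻³⁴ / 4.922 × 10⁻²² = 1.35 × 10⁻¹² m = 1350 fm.

λ = 1350 fm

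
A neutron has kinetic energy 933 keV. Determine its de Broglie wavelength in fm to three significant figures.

λ = 29.6 fm

KE = 933 keV = 1.495 × 10⁻¹³ J.
p = √(2mKE) = √(2 × 1.675 × 10⁻²⁷ × 1.495 × 10⁻¹³) = 2.238 × 10⁻²⁰ kg·m/s.
λ = h/p = 6.626 × 10⁻³⁴ / 2.238 × 10⁻²⁰ = 2.96 × 10⁻¹⁴ m = 29.6 fm.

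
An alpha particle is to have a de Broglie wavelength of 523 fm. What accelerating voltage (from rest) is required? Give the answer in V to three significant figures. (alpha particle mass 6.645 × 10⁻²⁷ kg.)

p = h/λ = 6.626 × 10⁻³⁴ / 5.230 × 10⁻¹³ = 1.267 × 10⁻²¹ kg·m/s.
KE = p²/(2m) = 1.208 × 10⁻¹⁶ J.
V = KE/2e = 1.208 × 10⁻¹⁶ / (2 × 1.602 × 10⁻¹⁹) = 377 V.

V = 377 V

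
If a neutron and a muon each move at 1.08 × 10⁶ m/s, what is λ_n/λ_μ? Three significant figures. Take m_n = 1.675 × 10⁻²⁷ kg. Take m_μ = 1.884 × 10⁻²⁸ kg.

At fixed v, p = mv so λ = h/(mv) ∝ 1/m.
λ_n/λ_μ = m_μ/m_n = 1.884 × 10⁻²⁸/1.675 × 10⁻²⁷ = 0.112.

λ_n/λ_μ = 0.112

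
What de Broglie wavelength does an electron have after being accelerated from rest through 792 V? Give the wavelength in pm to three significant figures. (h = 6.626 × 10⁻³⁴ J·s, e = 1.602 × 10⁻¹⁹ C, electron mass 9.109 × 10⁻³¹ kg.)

λ = 43.6 pm

KE = eV = 1.602 × 10⁻¹⁹ × 792.0 = 1.269 × 10⁻¹⁶ J.
p = √(2mKE) = √(2 × 9.109 × 10⁻³¹ × 1.269 × 10⁻¹⁶) = 1.520 × 10⁻²³ kg·m/s.
λ = h/p = 6.626 × 10⁻³⁴ / 1.520 × 10⁻²³ = 4.36 × 10⁻¹¹ m = 43.6 pm.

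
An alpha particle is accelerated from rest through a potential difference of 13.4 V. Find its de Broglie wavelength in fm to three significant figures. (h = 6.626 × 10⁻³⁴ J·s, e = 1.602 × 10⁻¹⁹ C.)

λ = 2770 fm

KE = 2eV = 2 × 1.602 × 10⁻¹⁹ × 13.40 = 4.293 × 10⁻¹⁸ J.
p = √(2mKE) = √(2 × 6.645 × 10⁻²⁷ × 4.293 × 10⁻¹⁸) = 2.389 × 10⁻²² kg·m/s.
λ = h/p = 6.626 × 10⁻³⁴ / 2.389 × 10⁻²² = 2.77 × 10⁻¹² m = 2770 fm.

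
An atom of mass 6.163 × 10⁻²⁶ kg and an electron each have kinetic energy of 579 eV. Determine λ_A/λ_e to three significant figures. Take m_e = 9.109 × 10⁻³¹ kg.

λ_A/λ_e = 3.84 × 10⁻³

At fixed KE, p = √(2mKE) so λ = h/p ∝ 1/√m.
λ_A/λ_e = √(m_e/m_A) = √(9.109 × 10⁻³¹/6.163 × 10⁻²⁶) = √(1.478 × 10⁻⁵) = 3.84 × 10⁻³.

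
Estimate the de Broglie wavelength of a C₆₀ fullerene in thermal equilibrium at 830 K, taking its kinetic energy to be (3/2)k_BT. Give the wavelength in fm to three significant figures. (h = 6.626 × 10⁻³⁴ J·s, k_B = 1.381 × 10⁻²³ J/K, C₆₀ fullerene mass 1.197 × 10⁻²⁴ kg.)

λ = 3270 fm

KE = (3/2)k_BT = 1.5 × 1.381 × 10⁻²³ × 830 = 1.719 × 10⁻²⁰ J.
p = √(2mKE) = √(2 × 1.197 × 10⁻²⁴ × 1.719 × 10⁻²⁰) = 2.029 × 10⁻²² kg·m/s.
λ = h/p = 3.27 × 10⁻¹² m = 3270 fm.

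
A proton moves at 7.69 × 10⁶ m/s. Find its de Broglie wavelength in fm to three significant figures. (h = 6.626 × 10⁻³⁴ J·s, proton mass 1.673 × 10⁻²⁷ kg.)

p = mv = 1.673 × 10⁻²⁷ × 7.69 × 10⁶ = 1.287 × 10⁻²⁰ kg·m/s.
λ = h/p = 6.626 × 10⁻³⁴ / 1.287 × 10⁻²⁰ = 5.15 × 10⁻¹⁴ m = 51.5 fm.

λ = 51.5 fm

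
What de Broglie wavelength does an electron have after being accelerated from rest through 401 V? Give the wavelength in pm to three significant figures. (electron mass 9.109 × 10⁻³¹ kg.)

λ = 61.2 pm

KE = eV = 1.602 × 10⁻¹⁹ × 401.0 = 6.424 × 10⁻¹⁷ J.
p = √(2mKE) = √(2 × 9.109 × 10⁻³¹ × 6.424 × 10⁻¹⁷) = 1.082 × 10⁻²³ kg·m/s.
λ = h/p = 6.626 × 10⁻³⁴ / 1.082 × 10⁻²³ = 6.12 × 10⁻¹¹ m = 61.2 pm.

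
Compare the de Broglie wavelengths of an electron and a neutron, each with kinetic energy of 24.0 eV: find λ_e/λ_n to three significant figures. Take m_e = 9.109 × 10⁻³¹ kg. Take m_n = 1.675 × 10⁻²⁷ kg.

λ_e/λ_n = 42.9

At fixed KE, p = √(2mKE) so λ = h/p ∝ 1/√m.
λ_e/λ_n = √(m_n/m_e) = √(1.675 × 10⁻²⁷/9.109 × 10⁻³¹) = √(1839) = 42.9.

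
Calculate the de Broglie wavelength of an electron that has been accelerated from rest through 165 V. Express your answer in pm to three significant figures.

λ = 95.5 pm

KE = eV = 1.602 × 10⁻¹⁹ × 165.0 = 2.643 × 10⁻¹⁷ J.
p = √(2mKE) = √(2 × 9.109 × 10⁻³¹ × 2.643 × 10⁻¹⁷) = 6.939 × 10⁻²⁴ kg·m/s.
λ = h/p = 6.626 × 10⁻³⁴ / 6.939 × 10⁻²⁴ = 9.55 × 10⁻¹¹ m = 95.5 pm.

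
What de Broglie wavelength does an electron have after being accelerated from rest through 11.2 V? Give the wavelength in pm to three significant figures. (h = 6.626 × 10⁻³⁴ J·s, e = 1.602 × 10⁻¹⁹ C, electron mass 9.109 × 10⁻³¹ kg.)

λ = 366 pm

KE = eV = 1.602 × 10⁻¹⁹ × 11.20 = 1.794 × 10⁻¹⁸ J.
p = √(2mKE) = √(2 × 9.109 × 10⁻³¹ × 1.794 × 10⁻¹⁸) = 1.808 × 10⁻²⁴ kg·m/s.
λ = h/p = 6.626 × 10⁻³⁴ / 1.808 × 10⁻²⁴ = 3.66 × 10⁻¹⁰ m = 366 pm.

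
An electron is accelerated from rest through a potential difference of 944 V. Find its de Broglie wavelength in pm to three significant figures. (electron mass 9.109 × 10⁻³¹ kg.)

KE = eV = 1.602 × 10⁻¹⁹ × 944.0 = 1.512 × 10⁻¹⁶ J.
p = √(2mKE) = √(2 × 9.109 × 10⁻³¹ × 1.512 × 10⁻¹⁶) = 1.660 × 10⁻²³ kg·m/s.
λ = h/p = 6.626 × 10⁻³⁴ / 1.660 × 10⁻²³ = 3.99 × 10⁻¹¹ m = 39.9 pm.

λ = 39.9 pm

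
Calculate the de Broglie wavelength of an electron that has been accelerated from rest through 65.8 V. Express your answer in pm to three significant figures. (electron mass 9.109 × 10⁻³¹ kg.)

λ = 151 pm

KE = eV = 1.602 × 10⁻¹⁹ × 65.80 = 1.054 × 10⁻¹⁷ J.
p = √(2mKE) = √(2 × 9.109 × 10⁻³¹ × 1.054 × 10⁻¹⁷) = 4.382 × 10⁻²⁴ kg·m/s.
λ = h/p = 6.626 × 10⁻³⁴ / 4.382 × 10⁻²⁴ = 1.51 × 10⁻¹⁰ m = 151 pm.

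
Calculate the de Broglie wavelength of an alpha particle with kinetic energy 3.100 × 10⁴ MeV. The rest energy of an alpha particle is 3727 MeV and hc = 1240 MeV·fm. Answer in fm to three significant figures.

Total energy E = KE + m₀c² = 3.100 × 10⁴ + 3727 = 34727 MeV.
(pc)² = E² − (m₀c²)² = (34727)² − (3727)² = 1.192 × 10⁹ MeV², so pc = 3.453 × 10⁴ MeV.
λ = hc/(pc) = 1240 MeV·fm / 3.453 × 10⁴ MeV = 0.0359 fm.

λ = 0.0359 fm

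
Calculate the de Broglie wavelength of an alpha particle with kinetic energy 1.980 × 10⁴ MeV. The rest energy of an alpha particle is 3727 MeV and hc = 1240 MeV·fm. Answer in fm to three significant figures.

Total energy E = KE + m₀c² = 1.980 × 10⁴ + 3727 = 23527 MeV.
(pc)² = E² − (m₀c²)² = (23527)² − (3727)² = 5.396 × 10⁸ MeV², so pc = 2.323 × 10⁴ MeV.
λ = hc/(pc) = 1240 MeV·fm / 2.323 × 10⁴ MeV = 0.0534 fm.

λ = 0.0534 fm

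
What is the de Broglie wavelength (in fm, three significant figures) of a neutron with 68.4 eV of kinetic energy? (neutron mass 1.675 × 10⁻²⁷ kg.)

KE = 68.4 eV = 1.096 × 10⁻¹⁷ J.
p = √(2mKE) = √(2 × 1.675 × 10⁻²⁷ × 1.096 × 10⁻¹⁷) = 1.916 × 10⁻²² kg·m/s.
λ = h/p = 6.626 × 10⁻³⁴ / 1.916 × 10⁻²² = 3.46 × 10⁻¹² m = 3460 fm.

λ = 3460 fm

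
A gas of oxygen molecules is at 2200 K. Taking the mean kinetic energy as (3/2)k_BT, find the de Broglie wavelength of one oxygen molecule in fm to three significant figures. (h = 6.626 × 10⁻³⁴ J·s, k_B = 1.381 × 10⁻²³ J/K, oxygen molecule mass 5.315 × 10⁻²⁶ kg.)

KE = (3/2)k_BT = 1.5 × 1.381 × 10⁻²³ × 2200 = 4.557 × 10⁻²⁰ J.
p = √(2mKE) = √(2 × 5.315 × 10⁻²⁶ × 4.557 × 10⁻²⁰) = 6.960 × 10⁻²³ kg·m/s.
λ = h/p = 9.52 × 10⁻¹² m = 9520 fm.

λ = 9520 fm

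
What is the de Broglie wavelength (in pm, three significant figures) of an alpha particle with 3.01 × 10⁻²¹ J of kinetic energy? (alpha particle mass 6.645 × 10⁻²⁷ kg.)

λ = 105 pm

p = √(2mKE) = √(2 × 6.645 × 10⁻²⁷ × 3.010 × 10⁻²¹) = 6.325 × 10⁻²⁴ kg·m/s.
λ = h/p = 6.626 × 10⁻³⁴ / 6.325 × 10⁻²⁴ = 1.05 × 10⁻¹⁰ m = 105 pm.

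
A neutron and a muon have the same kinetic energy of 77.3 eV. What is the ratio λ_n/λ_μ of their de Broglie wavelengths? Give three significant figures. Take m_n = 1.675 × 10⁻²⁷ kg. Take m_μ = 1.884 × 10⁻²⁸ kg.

λ_n/λ_μ = 0.335

At fixed KE, p = √(2mKE) so λ = h/p ∝ 1/√m.
λ_n/λ_μ = √(m_μ/m_n) = √(1.884 × 10⁻²⁸/1.675 × 10⁻²⁷) = √(0.1125) = 0.335.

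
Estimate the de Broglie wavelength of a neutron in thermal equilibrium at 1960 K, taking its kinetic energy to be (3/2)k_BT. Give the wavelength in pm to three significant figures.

λ = 56.8 pm

KE = (3/2)k_BT = 1.5 × 1.381 × 10⁻²³ × 1960 = 4.060 × 10⁻²⁰ J.
p = √(2mKE) = √(2 × 1.675 × 10⁻²⁷ × 4.060 × 10⁻²⁰) = 1.166 × 10⁻²³ kg·m/s.
λ = h/p = 5.68 × 10⁻¹¹ m = 56.8 pm.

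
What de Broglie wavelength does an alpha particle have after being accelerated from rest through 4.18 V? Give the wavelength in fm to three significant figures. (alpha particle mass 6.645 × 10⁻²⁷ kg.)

KE = 2eV = 2 × 1.602 × 10⁻¹⁹ × 4.180 = 1.339 × 10⁻¹⁸ J.
p = √(2mKE) = √(2 × 6.645 × 10⁻²⁷ × 1.339 × 10⁻¹⁸) = 1.334 × 10⁻²² kg·m/s.
λ = h/p = 6.626 × 10⁻³⁴ / 1.334 × 10⁻²² = 4.97 × 10⁻¹² m = 4970 fm.

λ = 4970 fm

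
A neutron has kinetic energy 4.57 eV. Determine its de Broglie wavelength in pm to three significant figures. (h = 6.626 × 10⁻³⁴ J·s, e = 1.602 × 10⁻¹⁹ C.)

λ = 13.4 pm

KE = 4.57 eV = 7.321 × 10⁻¹⁹ J.
p = √(2mKE) = √(2 × 1.675 × 10⁻²⁷ × 7.321 × 10⁻¹⁹) = 4.952 × 10⁻²³ kg·m/s.
λ = h/p = 6.626 × 10⁻³⁴ / 4.952 × 10⁻²³ = 1.34 × 10⁻¹¹ m = 13.4 pm.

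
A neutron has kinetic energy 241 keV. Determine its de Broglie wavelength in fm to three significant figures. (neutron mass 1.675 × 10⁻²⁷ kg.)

KE = 241 keV = 3.861 × 10⁻¹⁴ J.
p = √(2mKE) = √(2 × 1.675 × 10⁻²⁷ × 3.861 × 10⁻¹⁴) = 1.137 × 10⁻²⁰ kg·m/s.
λ = h/p = 6.626 × 10⁻³⁴ / 1.137 × 10⁻²⁰ = 5.83 × 10⁻¹⁴ m = 58.3 fm.

λ = 58.3 fm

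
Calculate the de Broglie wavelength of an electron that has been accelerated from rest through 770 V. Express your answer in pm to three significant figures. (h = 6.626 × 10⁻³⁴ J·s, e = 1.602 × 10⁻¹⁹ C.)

λ = 44.2 pm

KE = eV = 1.602 × 10⁻¹⁹ × 770.0 = 1.234 × 10⁻¹⁶ J.
p = √(2mKE) = √(2 × 9.109 × 10⁻³¹ × 1.234 × 10⁻¹⁶) = 1.499 × 10⁻²³ kg·m/s.
λ = h/p = 6.626 × 10⁻³⁴ / 1.499 × 10⁻²³ = 4.42 × 10⁻¹¹ m = 44.2 pm.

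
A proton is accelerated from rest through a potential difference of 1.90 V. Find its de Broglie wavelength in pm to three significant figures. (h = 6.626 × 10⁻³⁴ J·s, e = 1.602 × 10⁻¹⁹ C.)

KE = eV = 1.602 × 10⁻¹⁹ × 1.900 = 3.044 × 10⁻¹⁹ J.
p = √(2mKE) = √(2 × 1.673 × 10⁻²⁷ × 3.044 × 10⁻¹⁹) = 3.191 × 10⁻²³ kg·m/s.
λ = h/p = 6.626 × 10⁻³⁴ / 3.191 × 10⁻²³ = 2.08 × 10⁻¹¹ m = 20.8 pm.

λ = 20.8 pm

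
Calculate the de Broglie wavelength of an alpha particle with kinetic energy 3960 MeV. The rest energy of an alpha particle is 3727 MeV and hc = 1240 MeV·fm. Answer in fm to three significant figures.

λ = 0.184 fm

Total energy E = KE + m₀c² = 3960 + 3727 = 7687 MeV.
(pc)² = E² − (m₀c²)² = (7687)² − (3727)² = 4.520 × 10⁷ MeV², so pc = 6723 MeV.
λ = hc/(pc) = 1240 MeV·fm / 6723 MeV = 0.184 fm.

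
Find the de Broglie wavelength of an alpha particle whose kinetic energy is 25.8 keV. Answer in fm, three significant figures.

KE = 25.8 keV = 4.133 × 10⁻¹⁵ J.
p = √(2mKE) = √(2 × 6.645 × 10⁻²⁷ × 4.133 × 10⁻¹⁵) = 7.411 × 10⁻²¹ kg·m/s.
λ = h/p = 6.626 × 10⁻³⁴ / 7.411 × 10⁻²¹ = 8.94 × 10⁻¹⁴ m = 89.4 fm.

λ = 89.4 fm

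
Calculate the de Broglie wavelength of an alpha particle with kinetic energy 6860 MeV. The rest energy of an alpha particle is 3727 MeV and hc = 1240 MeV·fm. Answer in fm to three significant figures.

Total energy E = KE + m₀c² = 6860 + 3727 = 10587 MeV.
(pc)² = E² − (m₀c²)² = (10587)² − (3727)² = 9.819 × 10⁷ MeV², so pc = 9909 MeV.
λ = hc/(pc) = 1240 MeV·fm / 9909 MeV = 0.125 fm.

λ = 0.125 fm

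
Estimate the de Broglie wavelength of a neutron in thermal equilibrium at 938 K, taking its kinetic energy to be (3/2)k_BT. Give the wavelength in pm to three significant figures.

KE = (3/2)k_BT = 1.5 × 1.381 × 10⁻²³ × 938 = 1.943 × 10⁻²⁰ J.
p = √(2mKE) = √(2 × 1.675 × 10⁻²⁷ × 1.943 × 10⁻²⁰) = 8.068 × 10⁻²⁴ kg·m/s.
λ = h/p = 8.21 × 10⁻¹¹ m = 82.1 pm.

λ = 82.1 pm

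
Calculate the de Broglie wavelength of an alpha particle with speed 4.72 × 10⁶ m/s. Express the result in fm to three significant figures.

λ = 21.1 fm

p = mv = 6.645 × 10⁻²⁷ × 4.72 × 10⁶ = 3.136 × 10⁻²⁰ kg·m/s.
λ = h/p = 6.626 × 10⁻³⁴ / 3.136 × 10⁻²⁰ = 2.11 × 10⁻¹⁴ m = 21.1 fm.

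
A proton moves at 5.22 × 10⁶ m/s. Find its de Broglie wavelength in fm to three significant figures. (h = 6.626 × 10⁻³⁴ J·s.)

p = mv = 1.673 × 10⁻²⁷ × 5.22 × 10⁶ = 8.733 × 10⁻²¹ kg·m/s.
λ = h/p = 6.626 × 10⁻³⁴ / 8.733 × 10⁻²¹ = 7.59 × 10⁻¹⁴ m = 75.9 fm.

λ = 75.9 fm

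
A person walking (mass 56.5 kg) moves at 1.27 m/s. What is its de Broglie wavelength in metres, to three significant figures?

λ = 9.23 × 10⁻³⁶ m

p = mv = 56.5 × 1.27 = 7.176 × 10¹ kg·m/s.
λ = h/p = 6.626 × 10⁻³⁴ / 7.176 × 10¹ = 9.23 × 10⁻³⁶ m.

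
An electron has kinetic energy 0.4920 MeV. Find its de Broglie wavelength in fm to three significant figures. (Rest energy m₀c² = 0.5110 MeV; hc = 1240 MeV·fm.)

Total energy E = KE + m₀c² = 0.4920 + 0.5110 = 1.0030 MeV.
(pc)² = E² − (m₀c²)² = (1.0030)² − (0.5110)² = 0.7449 MeV², so pc = 0.8631 MeV.
λ = hc/(pc) = 1240 MeV·fm / 0.8631 MeV = 1440 fm.

λ = 1440 fm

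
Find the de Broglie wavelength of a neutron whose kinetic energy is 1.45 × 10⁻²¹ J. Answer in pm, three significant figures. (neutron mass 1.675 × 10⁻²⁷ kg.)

λ = 301 pm

p = √(2mKE) = √(2 × 1.675 × 10⁻²⁷ × 1.450 × 10⁻²¹) = 2.204 × 10⁻²⁴ kg·m/s.
λ = h/p = 6.626 × 10⁻³⁴ / 2.204 × 10⁻²⁴ = 3.01 × 10⁻¹⁰ m = 301 pm.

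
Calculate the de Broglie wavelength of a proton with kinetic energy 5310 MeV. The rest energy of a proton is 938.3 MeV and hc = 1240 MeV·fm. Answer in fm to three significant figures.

λ = 0.201 fm

Total energy E = KE + m₀c² = 5310 + 938.3 = 6248.3 MeV.
(pc)² = E² − (m₀c²)² = (6248.3)² − (938.3)² = 3.816 × 10⁷ MeV², so pc = 6177 MeV.
λ = hc/(pc) = 1240 MeV·fm / 6177 MeV = 0.201 fm.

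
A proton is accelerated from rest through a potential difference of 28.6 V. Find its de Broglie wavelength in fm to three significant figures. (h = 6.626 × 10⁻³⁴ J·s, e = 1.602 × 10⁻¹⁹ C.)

KE = eV = 1.602 × 10⁻¹⁹ × 28.60 = 4.582 × 10⁻¹⁸ J.
p = √(2mKE) = √(2 × 1.673 × 10⁻²⁷ × 4.582 × 10⁻¹⁸) = 1.238 × 10⁻²² kg·m/s.
λ = h/p = 6.626 × 10⁻³⁴ / 1.238 × 10⁻²² = 5.35 × 10⁻¹² m = 5350 fm.

λ = 5350 fm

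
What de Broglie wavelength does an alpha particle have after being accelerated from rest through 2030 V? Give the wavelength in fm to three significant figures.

KE = 2eV = 2 × 1.602 × 10⁻¹⁹ × 2030 = 6.504 × 10⁻¹⁶ J.
p = √(2mKE) = √(2 × 6.645 × 10⁻²⁷ × 6.504 × 10⁻¹⁶) = 2.940 × 10⁻²¹ kg·m/s.
λ = h/p = 6.626 × 10⁻³⁴ / 2.940 × 10⁻²¹ = 2.25 × 10⁻¹³ m = 225 fm.

λ = 225 fm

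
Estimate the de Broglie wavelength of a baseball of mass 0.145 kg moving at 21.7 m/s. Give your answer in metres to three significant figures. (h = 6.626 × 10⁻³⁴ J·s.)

p = mv = 0.145 × 21.7 = 3.146 kg·m/s.
λ = h/p = 6.626 × 10⁻³⁴ / 3.146 = 2.11 × 10⁻³⁴ m.

λ = 2.11 × 10⁻³⁴ m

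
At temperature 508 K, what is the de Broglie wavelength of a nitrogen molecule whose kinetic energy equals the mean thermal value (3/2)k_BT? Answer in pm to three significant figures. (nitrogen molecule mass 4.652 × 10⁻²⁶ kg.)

λ = 21.2 pm

KE = (3/2)k_BT = 1.5 × 1.381 × 10⁻²³ × 508 = 1.052 × 10⁻²⁰ J.
p = √(2mKE) = √(2 × 4.652 × 10⁻²⁶ × 1.052 × 10⁻²⁰) = 3.129 × 10⁻²³ kg·m/s.
λ = h/p = 2.12 × 10⁻¹¹ m = 21.2 pm.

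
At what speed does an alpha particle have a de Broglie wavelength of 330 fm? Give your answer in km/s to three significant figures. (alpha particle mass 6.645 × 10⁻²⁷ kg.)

p = h/λ = 6.626 × 10⁻³⁴ / 3.300 × 10⁻¹³ = 2.008 × 10⁻²¹ kg·m/s.
v = p/m = 2.008 × 10⁻²¹ / 6.645 × 10⁻²⁷ = 3.02 × 10⁵ m/s = 302 km/s.

v = 302 km/s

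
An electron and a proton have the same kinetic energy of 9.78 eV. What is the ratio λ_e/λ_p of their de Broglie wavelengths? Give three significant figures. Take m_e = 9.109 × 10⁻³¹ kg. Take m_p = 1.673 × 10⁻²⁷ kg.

λ_e/λ_p = 42.9

At fixed KE, p = √(2mKE) so λ = h/p ∝ 1/√m.
λ_e/λ_p = √(m_p/m_e) = √(1.673 × 10⁻²⁷/9.109 × 10⁻³¹) = √(1837) = 42.9.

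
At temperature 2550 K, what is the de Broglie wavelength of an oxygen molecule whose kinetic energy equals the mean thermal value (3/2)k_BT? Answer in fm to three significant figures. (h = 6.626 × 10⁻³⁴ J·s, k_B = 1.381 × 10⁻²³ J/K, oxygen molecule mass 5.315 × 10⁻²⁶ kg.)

KE = (3/2)k_BT = 1.5 × 1.381 × 10⁻²³ × 2550 = 5.282 × 10⁻²⁰ J.
p = √(2mKE) = √(2 × 5.315 × 10⁻²⁶ × 5.282 × 10⁻²⁰) = 7.493 × 10⁻²³ kg·m/s.
λ = h/p = 8.84 × 10⁻¹² m = 8840 fm.

λ = 8840 fm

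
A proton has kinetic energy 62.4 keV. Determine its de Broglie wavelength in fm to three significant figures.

λ = 115 fm

KE = 62.4 keV = 9.996 × 10⁻¹⁵ J.
p = √(2mKE) = √(2 × 1.673 × 10⁻²⁷ × 9.996 × 10⁻¹⁵) = 5.783 × 10⁻²¹ kg·m/s.
λ = h/p = 6.626 × 10⁻³⁴ / 5.783 × 10⁻²¹ = 1.15 × 10⁻¹³ m = 115 fm.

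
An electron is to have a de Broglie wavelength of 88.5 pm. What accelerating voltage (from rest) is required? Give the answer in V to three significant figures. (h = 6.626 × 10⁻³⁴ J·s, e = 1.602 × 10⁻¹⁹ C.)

V = 192 V

p = h/λ = 6.626 × 10⁻³⁴ / 8.850 × 10⁻¹¹ = 7.487 × 10⁻²⁴ kg·m/s.
KE = p²/(2m) = 3.077 × 10⁻¹⁷ J.
V = KE/e = 3.077 × 10⁻¹⁷ / (1.602 × 10⁻¹⁹) = 192 V.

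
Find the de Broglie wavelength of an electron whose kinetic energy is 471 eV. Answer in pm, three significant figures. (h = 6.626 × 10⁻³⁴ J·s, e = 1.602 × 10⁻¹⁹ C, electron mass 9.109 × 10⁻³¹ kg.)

KE = 471 eV = 7.545 × 10⁻¹⁷ J.
p = √(2mKE) = √(2 × 9.109 × 10⁻³¹ × 7.545 × 10⁻¹⁷) = 1.172 × 10⁻²³ kg·m/s.
λ = h/p = 6.626 × 10⁻³⁴ / 1.172 × 10⁻²³ = 5.65 × 10⁻¹¹ m = 56.5 pm.

λ = 56.5 pm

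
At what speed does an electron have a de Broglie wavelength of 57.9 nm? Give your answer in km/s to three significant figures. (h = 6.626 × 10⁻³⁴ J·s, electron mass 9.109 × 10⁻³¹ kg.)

v = 12.6 km/s

p = h/λ = 6.626 × 10⁻³⁴ / 5.790 × 10⁻⁸ = 1.144 × 10⁻²⁶ kg·m/s.
v = p/m = 1.144 × 10⁻²⁶ / 9.109 × 10⁻³¹ = 1.26 × 10⁴ m/s = 12.6 km/s.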